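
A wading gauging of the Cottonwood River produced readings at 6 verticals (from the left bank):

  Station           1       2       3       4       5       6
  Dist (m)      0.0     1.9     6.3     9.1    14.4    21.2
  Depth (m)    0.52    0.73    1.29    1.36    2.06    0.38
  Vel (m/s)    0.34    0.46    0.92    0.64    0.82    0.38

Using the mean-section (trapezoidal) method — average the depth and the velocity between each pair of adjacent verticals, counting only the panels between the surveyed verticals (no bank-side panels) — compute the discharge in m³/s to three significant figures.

18.0 m³/s

Panel 1-2: Δb = 1.9 m, d̄ = (0.52+0.73)/2 = 0.625, v̄ = (0.34+0.46)/2 = 0.4 → q = 1.9×0.625×0.4 = 0.4750 m³/s
Panel 2-3: Δb = 4.4 m, d̄ = (0.73+1.29)/2 = 1.01, v̄ = (0.46+0.92)/2 = 0.69 → q = 4.4×1.01×0.69 = 3.066 m³/s
Panel 3-4: Δb = 2.8 m, d̄ = (1.29+1.36)/2 = 1.325, v̄ = (0.92+0.64)/2 = 0.78 → q = 2.8×1.325×0.78 = 2.894 m³/s
Panel 4-5: Δb = 5.3 m, d̄ = (1.36+2.06)/2 = 1.71, v̄ = (0.64+0.82)/2 = 0.73 → q = 5.3×1.71×0.73 = 6.616 m³/s
Panel 5-6: Δb = 6.8 m, d̄ = (2.06+0.38)/2 = 1.22, v̄ = (0.82+0.38)/2 = 0.6 → q = 6.8×1.22×0.6 = 4.978 m³/s
Q = Σ q = 18.03 m³/s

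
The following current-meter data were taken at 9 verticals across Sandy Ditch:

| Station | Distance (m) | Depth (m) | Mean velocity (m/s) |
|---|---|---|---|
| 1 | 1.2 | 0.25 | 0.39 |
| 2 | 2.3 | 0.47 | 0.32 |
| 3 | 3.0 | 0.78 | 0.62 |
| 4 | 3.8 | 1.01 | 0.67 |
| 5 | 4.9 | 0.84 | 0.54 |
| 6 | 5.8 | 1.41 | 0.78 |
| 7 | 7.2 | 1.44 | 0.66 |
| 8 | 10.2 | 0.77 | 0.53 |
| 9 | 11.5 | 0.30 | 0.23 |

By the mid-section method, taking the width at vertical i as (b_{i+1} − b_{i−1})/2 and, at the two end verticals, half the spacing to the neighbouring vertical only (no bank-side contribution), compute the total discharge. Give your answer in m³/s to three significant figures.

w_1 = (2.3 − 1.2)/2 = 0.55 m; q_1 = 0.39 × 0.25 × 0.55 = 0.05363 m³/s
w_2 = (3.0 − 1.2)/2 = 0.9 m; q_2 = 0.32 × 0.47 × 0.9 = 0.1354 m³/s
w_3 = (3.8 − 2.3)/2 = 0.75 m; q_3 = 0.62 × 0.78 × 0.75 = 0.3627 m³/s
w_4 = (4.9 − 3.0)/2 = 0.95 m; q_4 = 0.67 × 1.01 × 0.95 = 0.6429 m³/s
w_5 = (5.8 − 3.8)/2 = 1 m; q_5 = 0.54 × 0.84 × 1 = 0.4536 m³/s
w_6 = (7.2 − 4.9)/2 = 1.15 m; q_6 = 0.78 × 1.41 × 1.15 = 1.265 m³/s
w_7 = (10.2 − 5.8)/2 = 2.2 m; q_7 = 0.66 × 1.44 × 2.2 = 2.091 m³/s
w_8 = (11.5 − 7.2)/2 = 2.15 m; q_8 = 0.53 × 0.77 × 2.15 = 0.8774 m³/s
w_9 = (11.5 − 10.2)/2 = 0.65 m; q_9 = 0.23 × 0.30 × 0.65 = 0.04485 m³/s
Q = Σ qᵢ = 5.926 m³/s

5.93 m³/s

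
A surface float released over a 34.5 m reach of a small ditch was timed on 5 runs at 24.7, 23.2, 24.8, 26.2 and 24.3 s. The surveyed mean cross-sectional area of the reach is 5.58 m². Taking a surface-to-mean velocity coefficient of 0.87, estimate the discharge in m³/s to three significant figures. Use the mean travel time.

6.80 m³/s

t̄ = (24.7 + 23.2 + 24.8 + 26.2 + 24.3) / 5 = 24.64 s
v_surface = L / t̄ = 34.5 / 24.64 = 1.400 m/s
v_mean = 0.87 × 1.400 = 1.218 m/s
Q = A × v_mean = 5.58 × 1.218 = 6.797 m³/s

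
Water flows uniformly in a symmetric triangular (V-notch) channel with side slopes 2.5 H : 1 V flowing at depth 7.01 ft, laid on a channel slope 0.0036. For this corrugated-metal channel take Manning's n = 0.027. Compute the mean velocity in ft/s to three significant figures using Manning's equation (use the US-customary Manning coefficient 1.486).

7.25 ft/s

A = z·y² = 2.5×7.01² = 122.9 ft²
P = 2y√(1+z²) = 2×7.01×√(1+2.5²) = 37.75 ft
R = A/P = 122.9/37.75 = 3.254 ft
Q = (1.486/n)·A·R^(2/3)·S^(1/2) = (1.486/0.027) × 122.9 × 3.254^(2/3) × 0.0036^(1/2) = 890.9 ft³/s
V = Q/A = 890.9/122.9 = 7.252 ft/s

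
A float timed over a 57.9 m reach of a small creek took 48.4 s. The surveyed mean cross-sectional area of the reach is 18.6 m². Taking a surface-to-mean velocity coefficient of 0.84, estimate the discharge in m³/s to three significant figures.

18.7 m³/s

v_surface = L / t̄ = 57.9 / 48.4 = 1.196 m/s
v_mean = 0.84 × 1.196 = 1.005 m/s
Q = A × v_mean = 18.6 × 1.005 = 18.69 m³/s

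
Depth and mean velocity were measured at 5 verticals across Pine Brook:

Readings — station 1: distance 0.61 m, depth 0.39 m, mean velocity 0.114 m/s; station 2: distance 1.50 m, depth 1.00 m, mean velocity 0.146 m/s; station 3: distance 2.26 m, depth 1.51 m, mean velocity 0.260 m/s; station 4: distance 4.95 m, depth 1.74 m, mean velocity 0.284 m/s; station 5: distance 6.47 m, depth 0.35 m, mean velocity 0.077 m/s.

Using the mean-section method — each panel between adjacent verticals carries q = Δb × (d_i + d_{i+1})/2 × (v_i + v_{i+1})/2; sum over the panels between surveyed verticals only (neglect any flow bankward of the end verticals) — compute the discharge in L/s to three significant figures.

1750 L/s

Panel 1-2: Δb = 0.89 m, d̄ = (0.39+1.00)/2 = 0.695, v̄ = (0.114+0.146)/2 = 0.13 → q = 0.89×0.695×0.13 = 0.08041 m³/s
Panel 2-3: Δb = 0.76 m, d̄ = (1.00+1.51)/2 = 1.255, v̄ = (0.146+0.260)/2 = 0.203 → q = 0.76×1.255×0.203 = 0.1936 m³/s
Panel 3-4: Δb = 2.69 m, d̄ = (1.51+1.74)/2 = 1.625, v̄ = (0.260+0.284)/2 = 0.272 → q = 2.69×1.625×0.272 = 1.189 m³/s
Panel 4-5: Δb = 1.52 m, d̄ = (1.74+0.35)/2 = 1.045, v̄ = (0.284+0.077)/2 = 0.1805 → q = 1.52×1.045×0.1805 = 0.2867 m³/s
Q = Σ q = 1.750 m³/s
= 1.750 × 1000 = 1750 L/s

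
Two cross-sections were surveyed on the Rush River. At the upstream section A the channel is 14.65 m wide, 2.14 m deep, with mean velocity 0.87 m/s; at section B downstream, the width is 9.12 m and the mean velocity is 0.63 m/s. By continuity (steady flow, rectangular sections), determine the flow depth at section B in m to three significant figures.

4.75 m

Q = A₁V₁ = (14.65×2.14) × 0.87 = 27.28 m³/s
d₂ = Q/(b₂ V₂) = 27.28/(9.12×0.63) = 4.747 m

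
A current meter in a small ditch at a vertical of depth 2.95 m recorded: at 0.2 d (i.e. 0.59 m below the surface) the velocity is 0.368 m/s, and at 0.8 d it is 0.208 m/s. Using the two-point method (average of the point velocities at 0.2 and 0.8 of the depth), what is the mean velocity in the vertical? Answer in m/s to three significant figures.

0.288 m/s

v̄ = (0.368 + 0.208) / 2 = 0.2880 m/s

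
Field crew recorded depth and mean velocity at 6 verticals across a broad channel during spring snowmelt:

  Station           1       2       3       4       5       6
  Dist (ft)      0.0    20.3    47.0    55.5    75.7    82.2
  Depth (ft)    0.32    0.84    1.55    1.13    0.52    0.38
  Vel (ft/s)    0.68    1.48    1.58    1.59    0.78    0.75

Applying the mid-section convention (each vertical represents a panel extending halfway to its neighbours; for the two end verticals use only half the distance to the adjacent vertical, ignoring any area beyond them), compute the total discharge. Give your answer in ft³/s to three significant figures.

w_1 = (20.3 − 0.0)/2 = 10.15 ft; q_1 = 0.68 × 0.32 × 10.15 = 2.209 ft³/s
w_2 = (47.0 − 0.0)/2 = 23.5 ft; q_2 = 1.48 × 0.84 × 23.5 = 29.22 ft³/s
w_3 = (55.5 − 20.3)/2 = 17.6 ft; q_3 = 1.58 × 1.55 × 17.6 = 43.10 ft³/s
w_4 = (75.7 − 47.0)/2 = 14.35 ft; q_4 = 1.59 × 1.13 × 14.35 = 25.78 ft³/s
w_5 = (82.2 − 55.5)/2 = 13.35 ft; q_5 = 0.78 × 0.52 × 13.35 = 5.415 ft³/s
w_6 = (82.2 − 75.7)/2 = 3.25 ft; q_6 = 0.75 × 0.38 × 3.25 = 0.9263 ft³/s
Q = Σ qᵢ = 106.6 ft³/s

107 ft³/s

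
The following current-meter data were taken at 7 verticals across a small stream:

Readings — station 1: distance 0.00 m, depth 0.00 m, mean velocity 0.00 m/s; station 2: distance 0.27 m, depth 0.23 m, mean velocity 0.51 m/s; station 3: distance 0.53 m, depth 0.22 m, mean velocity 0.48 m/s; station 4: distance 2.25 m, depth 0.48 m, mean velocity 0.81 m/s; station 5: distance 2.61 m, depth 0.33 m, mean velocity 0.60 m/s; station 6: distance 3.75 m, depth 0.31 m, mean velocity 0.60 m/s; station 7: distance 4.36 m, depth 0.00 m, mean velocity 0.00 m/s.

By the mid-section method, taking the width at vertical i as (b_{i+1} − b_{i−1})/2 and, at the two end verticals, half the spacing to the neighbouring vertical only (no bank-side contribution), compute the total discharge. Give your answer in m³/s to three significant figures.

w_2 = (0.53 − 0.00)/2 = 0.265 m; q_2 = 0.51 × 0.23 × 0.265 = 0.03108 m³/s
w_3 = (2.25 − 0.27)/2 = 0.99 m; q_3 = 0.48 × 0.22 × 0.99 = 0.1045 m³/s
w_4 = (2.61 − 0.53)/2 = 1.04 m; q_4 = 0.81 × 0.48 × 1.04 = 0.4044 m³/s
w_5 = (3.75 − 2.25)/2 = 0.75 m; q_5 = 0.60 × 0.33 × 0.75 = 0.1485 m³/s
w_6 = (4.36 − 2.61)/2 = 0.875 m; q_6 = 0.60 × 0.31 × 0.875 = 0.1628 m³/s
Stations 1, 7 contribute zero (depth or velocity is 0).
Q = Σ qᵢ = 0.8512 m³/s

0.851 m³/s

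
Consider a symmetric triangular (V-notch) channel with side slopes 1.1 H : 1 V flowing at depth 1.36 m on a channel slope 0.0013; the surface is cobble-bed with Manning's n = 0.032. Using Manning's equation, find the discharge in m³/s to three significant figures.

1.45 m³/s

A = z·y² = 1.1×1.36² = 2.035 m²
P = 2y√(1+z²) = 2×1.36×√(1+1.1²) = 4.044 m
R = A/P = 2.035/4.044 = 0.5032 m
Q = (1/n)·A·R^(2/3)·S^(1/2) = (1/0.032) × 2.035 × 0.5032^(2/3) × 0.0013^(1/2) = 1.450 m³/s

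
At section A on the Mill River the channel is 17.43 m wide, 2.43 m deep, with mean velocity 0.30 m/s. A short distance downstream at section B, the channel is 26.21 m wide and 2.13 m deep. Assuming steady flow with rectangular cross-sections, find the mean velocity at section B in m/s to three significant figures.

0.228 m/s

Q = A₁V₁ = (17.43×2.43) × 0.30 = 12.71 m³/s
A₂ = 26.21 × 2.13 = 55.83 m²
V₂ = Q/A₂ = 12.71/55.83 = 0.2276 m/s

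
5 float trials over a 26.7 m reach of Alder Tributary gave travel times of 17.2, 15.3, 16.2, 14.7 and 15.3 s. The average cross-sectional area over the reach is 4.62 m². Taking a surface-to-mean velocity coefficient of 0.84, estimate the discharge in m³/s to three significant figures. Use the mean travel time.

6.58 m³/s

t̄ = (17.2 + 15.3 + 16.2 + 14.7 + 15.3) / 5 = 15.74 s
v_surface = L / t̄ = 26.7 / 15.74 = 1.696 m/s
v_mean = 0.84 × 1.696 = 1.425 m/s
Q = A × v_mean = 4.62 × 1.425 = 6.583 m³/s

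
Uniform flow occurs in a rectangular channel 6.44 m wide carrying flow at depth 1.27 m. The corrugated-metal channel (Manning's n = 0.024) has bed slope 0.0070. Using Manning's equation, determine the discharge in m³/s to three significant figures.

A = b·y = 6.44 × 1.27 = 8.179 m²
P = b + 2y = 6.44 + 2×1.27 = 8.980 m
R = A/P = 8.179/8.980 = 0.9108 m
Q = (1/n)·A·R^(2/3)·S^(1/2) = (1/0.024) × 8.179 × 0.9108^(2/3) × 0.0070^(1/2) = 26.79 m³/s

26.8 m³/s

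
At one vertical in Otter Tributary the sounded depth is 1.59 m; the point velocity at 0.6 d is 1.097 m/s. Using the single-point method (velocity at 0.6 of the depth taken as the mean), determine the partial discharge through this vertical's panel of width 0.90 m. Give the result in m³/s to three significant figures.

1.57 m³/s

v̄ = v₀.₆ = 1.097 m/s
q = v̄ × d × w = 1.097 × 1.59 × 0.90 = 1.570 m³/s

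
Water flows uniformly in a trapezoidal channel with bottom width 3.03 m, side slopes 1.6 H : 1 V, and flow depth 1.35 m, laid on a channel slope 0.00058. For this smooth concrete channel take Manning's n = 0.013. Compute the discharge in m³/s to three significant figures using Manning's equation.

A = (b + z·y)·y = (3.03 + 1.6×1.35)×1.35 = 7.007 m²
P = b + 2y√(1+z²) = 3.03 + 2×1.35×√(1+1.6²) = 8.124 m
R = A/P = 7.007/8.124 = 0.8624 m
Q = (1/n)·A·R^(2/3)·S^(1/2) = (1/0.013) × 7.007 × 0.8624^(2/3) × 0.00058^(1/2) = 11.76 m³/s

11.8 m³/s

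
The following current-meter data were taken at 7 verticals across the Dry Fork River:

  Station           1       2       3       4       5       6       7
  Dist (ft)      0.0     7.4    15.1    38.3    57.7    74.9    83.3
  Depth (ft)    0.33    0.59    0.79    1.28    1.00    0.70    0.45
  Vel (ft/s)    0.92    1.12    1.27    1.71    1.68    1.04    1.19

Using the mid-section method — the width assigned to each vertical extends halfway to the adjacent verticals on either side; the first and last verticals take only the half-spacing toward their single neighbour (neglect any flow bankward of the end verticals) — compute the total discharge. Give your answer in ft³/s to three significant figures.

111 ft³/s

w_1 = (7.4 − 0.0)/2 = 3.7 ft; q_1 = 0.92 × 0.33 × 3.7 = 1.123 ft³/s
w_2 = (15.1 − 0.0)/2 = 7.55 ft; q_2 = 1.12 × 0.59 × 7.55 = 4.989 ft³/s
w_3 = (38.3 − 7.4)/2 = 15.45 ft; q_3 = 1.27 × 0.79 × 15.45 = 15.50 ft³/s
w_4 = (57.7 − 15.1)/2 = 21.3 ft; q_4 = 1.71 × 1.28 × 21.3 = 46.62 ft³/s
w_5 = (74.9 − 38.3)/2 = 18.3 ft; q_5 = 1.68 × 1.00 × 18.3 = 30.74 ft³/s
w_6 = (83.3 − 57.7)/2 = 12.8 ft; q_6 = 1.04 × 0.70 × 12.8 = 9.318 ft³/s
w_7 = (83.3 − 74.9)/2 = 4.2 ft; q_7 = 1.19 × 0.45 × 4.2 = 2.249 ft³/s
Q = Σ qᵢ = 110.5 ft³/s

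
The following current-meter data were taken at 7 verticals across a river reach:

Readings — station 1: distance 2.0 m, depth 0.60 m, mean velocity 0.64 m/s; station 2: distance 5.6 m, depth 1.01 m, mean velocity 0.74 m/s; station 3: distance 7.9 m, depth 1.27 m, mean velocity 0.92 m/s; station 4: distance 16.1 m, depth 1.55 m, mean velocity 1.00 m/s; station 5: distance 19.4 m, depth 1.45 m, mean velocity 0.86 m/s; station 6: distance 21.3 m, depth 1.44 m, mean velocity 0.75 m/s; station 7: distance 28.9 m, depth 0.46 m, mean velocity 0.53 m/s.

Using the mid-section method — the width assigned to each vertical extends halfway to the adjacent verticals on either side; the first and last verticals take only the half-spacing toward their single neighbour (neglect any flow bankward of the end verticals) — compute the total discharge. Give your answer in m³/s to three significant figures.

w_1 = (5.6 − 2.0)/2 = 1.8 m; q_1 = 0.64 × 0.60 × 1.8 = 0.6912 m³/s
w_2 = (7.9 − 2.0)/2 = 2.95 m; q_2 = 0.74 × 1.01 × 2.95 = 2.205 m³/s
w_3 = (16.1 − 5.6)/2 = 5.25 m; q_3 = 0.92 × 1.27 × 5.25 = 6.134 m³/s
w_4 = (19.4 − 7.9)/2 = 5.75 m; q_4 = 1.00 × 1.55 × 5.75 = 8.913 m³/s
w_5 = (21.3 − 16.1)/2 = 2.6 m; q_5 = 0.86 × 1.45 × 2.6 = 3.242 m³/s
w_6 = (28.9 − 19.4)/2 = 4.75 m; q_6 = 0.75 × 1.44 × 4.75 = 5.130 m³/s
w_7 = (28.9 − 21.3)/2 = 3.8 m; q_7 = 0.53 × 0.46 × 3.8 = 0.9264 m³/s
Q = Σ qᵢ = 27.24 m³/s

27.2 m³/s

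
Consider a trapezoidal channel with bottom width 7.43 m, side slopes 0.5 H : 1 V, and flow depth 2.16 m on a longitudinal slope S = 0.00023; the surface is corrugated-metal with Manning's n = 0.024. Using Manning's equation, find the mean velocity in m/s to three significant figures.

0.828 m/s

A = (b + z·y)·y = (7.43 + 0.5×2.16)×2.16 = 18.38 m²
P = b + 2y√(1+z²) = 7.43 + 2×2.16×√(1+0.5²) = 12.26 m
R = A/P = 18.38/12.26 = 1.499 m
Q = (1/n)·A·R^(2/3)·S^(1/2) = (1/0.024) × 18.38 × 1.499^(2/3) × 0.00023^(1/2) = 15.22 m³/s
V = Q/A = 15.22/18.38 = 0.8278 m/s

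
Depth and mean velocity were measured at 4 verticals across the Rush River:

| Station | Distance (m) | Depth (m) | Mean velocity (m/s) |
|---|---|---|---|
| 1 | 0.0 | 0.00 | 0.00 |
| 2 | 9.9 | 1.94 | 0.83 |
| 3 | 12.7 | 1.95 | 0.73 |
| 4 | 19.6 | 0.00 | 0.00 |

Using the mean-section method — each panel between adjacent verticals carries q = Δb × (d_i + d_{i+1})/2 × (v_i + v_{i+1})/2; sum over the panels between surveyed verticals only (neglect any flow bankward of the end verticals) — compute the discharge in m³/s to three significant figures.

Panel 1-2: Δb = 9.9 m, d̄ = (0.00+1.94)/2 = 0.97, v̄ = (0.00+0.83)/2 = 0.415 → q = 9.9×0.97×0.415 = 3.985 m³/s
Panel 2-3: Δb = 2.8 m, d̄ = (1.94+1.95)/2 = 1.945, v̄ = (0.83+0.73)/2 = 0.78 → q = 2.8×1.945×0.78 = 4.248 m³/s
Panel 3-4: Δb = 6.9 m, d̄ = (1.95+0.00)/2 = 0.975, v̄ = (0.73+0.00)/2 = 0.365 → q = 6.9×0.975×0.365 = 2.456 m³/s
Q = Σ q = 10.69 m³/s

10.7 m³/s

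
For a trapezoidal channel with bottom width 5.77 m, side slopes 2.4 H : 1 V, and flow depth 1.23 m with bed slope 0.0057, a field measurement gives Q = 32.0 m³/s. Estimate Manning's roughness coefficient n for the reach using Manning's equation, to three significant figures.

A = (b + z·y)·y = (5.77 + 2.4×1.23)×1.23 = 10.73 m²
P = b + 2y√(1+z²) = 5.77 + 2×1.23×√(1+2.4²) = 12.17 m
R = A/P = 10.73/12.17 = 0.8818 m
n = (1/Q)·A·R^(2/3)·S^(1/2) = (1/32.0) × 10.73 × 0.9196 × 0.07550 = 0.02328

0.0233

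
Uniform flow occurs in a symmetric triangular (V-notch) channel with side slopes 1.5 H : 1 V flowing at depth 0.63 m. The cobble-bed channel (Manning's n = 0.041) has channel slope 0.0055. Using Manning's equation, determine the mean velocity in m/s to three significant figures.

A = z·y² = 1.5×0.63² = 0.5954 m²
P = 2y√(1+z²) = 2×0.63×√(1+1.5²) = 2.271 m
R = A/P = 0.5954/2.271 = 0.2621 m
Q = (1/n)·A·R^(2/3)·S^(1/2) = (1/0.041) × 0.5954 × 0.2621^(2/3) × 0.0055^(1/2) = 0.4410 m³/s
V = Q/A = 0.4410/0.5954 = 0.7408 m/s

0.741 m/s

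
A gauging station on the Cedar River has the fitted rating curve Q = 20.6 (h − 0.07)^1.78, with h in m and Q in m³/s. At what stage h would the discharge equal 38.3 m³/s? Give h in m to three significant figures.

h − h₀ = (Q/C)^(1/b) = (38.3/20.6)^(1/1.78) = 1.417 m
h = 0.07 + 1.417 = 1.487 m

1.49 m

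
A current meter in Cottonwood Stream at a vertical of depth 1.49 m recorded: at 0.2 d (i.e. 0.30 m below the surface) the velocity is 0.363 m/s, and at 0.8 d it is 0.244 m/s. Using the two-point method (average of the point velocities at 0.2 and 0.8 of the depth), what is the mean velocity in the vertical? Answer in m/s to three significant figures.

v̄ = (0.363 + 0.244) / 2 = 0.3035 m/s

0.304 m/s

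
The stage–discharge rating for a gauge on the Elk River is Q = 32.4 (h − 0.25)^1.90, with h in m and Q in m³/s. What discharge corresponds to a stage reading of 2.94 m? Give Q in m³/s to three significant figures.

212 m³/s

Q = 32.4 × (2.94 − 0.25)^1.90 = 32.4 × 2.69^1.90 = 212.4 m³/s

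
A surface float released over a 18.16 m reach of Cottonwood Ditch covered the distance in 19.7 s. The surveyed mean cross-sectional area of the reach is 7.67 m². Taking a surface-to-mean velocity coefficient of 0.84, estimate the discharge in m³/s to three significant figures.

5.94 m³/s

v_surface = L / t̄ = 18.16 / 19.7 = 0.9218 m/s
v_mean = 0.84 × 0.9218 = 0.7743 m/s
Q = A × v_mean = 7.67 × 0.7743 = 5.939 m³/s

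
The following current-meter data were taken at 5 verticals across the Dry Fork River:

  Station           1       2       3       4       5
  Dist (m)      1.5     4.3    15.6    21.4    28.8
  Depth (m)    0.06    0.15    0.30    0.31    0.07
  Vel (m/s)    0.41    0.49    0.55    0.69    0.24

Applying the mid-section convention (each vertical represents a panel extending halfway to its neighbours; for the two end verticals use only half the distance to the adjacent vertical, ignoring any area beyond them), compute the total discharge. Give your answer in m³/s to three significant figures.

w_1 = (4.3 − 1.5)/2 = 1.4 m; q_1 = 0.41 × 0.06 × 1.4 = 0.03444 m³/s
w_2 = (15.6 − 1.5)/2 = 7.05 m; q_2 = 0.49 × 0.15 × 7.05 = 0.5182 m³/s
w_3 = (21.4 − 4.3)/2 = 8.55 m; q_3 = 0.55 × 0.30 × 8.55 = 1.411 m³/s
w_4 = (28.8 − 15.6)/2 = 6.6 m; q_4 = 0.69 × 0.31 × 6.6 = 1.412 m³/s
w_5 = (28.8 − 21.4)/2 = 3.7 m; q_5 = 0.24 × 0.07 × 3.7 = 0.06216 m³/s
Q = Σ qᵢ = 3.437 m³/s

3.44 m³/s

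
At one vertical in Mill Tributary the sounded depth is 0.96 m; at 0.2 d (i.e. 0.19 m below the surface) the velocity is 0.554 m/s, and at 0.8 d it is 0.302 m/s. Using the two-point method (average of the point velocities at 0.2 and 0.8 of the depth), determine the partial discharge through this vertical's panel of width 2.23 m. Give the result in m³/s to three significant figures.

0.916 m³/s

v̄ = (0.554 + 0.302) / 2 = 0.4280 m/s
q = v̄ × d × w = 0.4280 × 0.96 × 2.23 = 0.9163 m³/s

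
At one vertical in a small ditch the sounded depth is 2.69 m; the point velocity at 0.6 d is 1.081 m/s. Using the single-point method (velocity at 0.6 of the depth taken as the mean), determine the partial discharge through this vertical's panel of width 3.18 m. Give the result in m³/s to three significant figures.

v̄ = v₀.₆ = 1.081 m/s
q = v̄ × d × w = 1.081 × 2.69 × 3.18 = 9.247 m³/s

9.25 m³/s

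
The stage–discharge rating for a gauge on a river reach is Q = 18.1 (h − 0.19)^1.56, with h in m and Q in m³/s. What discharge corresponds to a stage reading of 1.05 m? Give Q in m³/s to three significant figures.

14.3 m³/s

Q = 18.1 × (1.05 − 0.19)^1.56 = 18.1 × 0.86^1.56 = 14.31 m³/s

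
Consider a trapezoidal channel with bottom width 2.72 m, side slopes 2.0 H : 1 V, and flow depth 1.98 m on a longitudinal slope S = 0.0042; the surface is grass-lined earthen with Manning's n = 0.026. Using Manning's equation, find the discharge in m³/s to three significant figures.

A = (b + z·y)·y = (2.72 + 2.0×1.98)×1.98 = 13.23 m²
P = b + 2y√(1+z²) = 2.72 + 2×1.98×√(1+2.0²) = 11.57 m
R = A/P = 13.23/11.57 = 1.143 m
Q = (1/n)·A·R^(2/3)·S^(1/2) = (1/0.026) × 13.23 × 1.143^(2/3) × 0.0042^(1/2) = 36.03 m³/s

36.0 m³/s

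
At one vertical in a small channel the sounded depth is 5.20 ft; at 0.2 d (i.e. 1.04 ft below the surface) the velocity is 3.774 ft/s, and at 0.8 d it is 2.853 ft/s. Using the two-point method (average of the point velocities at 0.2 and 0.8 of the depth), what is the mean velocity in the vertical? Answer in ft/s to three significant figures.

v̄ = (3.774 + 2.853) / 2 = 3.314 ft/s

3.31 ft/s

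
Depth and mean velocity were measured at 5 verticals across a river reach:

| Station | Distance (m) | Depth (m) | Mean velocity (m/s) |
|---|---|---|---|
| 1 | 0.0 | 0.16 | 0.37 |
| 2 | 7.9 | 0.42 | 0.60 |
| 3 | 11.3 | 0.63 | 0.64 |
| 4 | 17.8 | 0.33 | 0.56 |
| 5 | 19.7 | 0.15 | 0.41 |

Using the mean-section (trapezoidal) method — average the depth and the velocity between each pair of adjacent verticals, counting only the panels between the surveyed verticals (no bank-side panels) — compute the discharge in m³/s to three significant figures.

4.31 m³/s

Panel 1-2: Δb = 7.9 m, d̄ = (0.16+0.42)/2 = 0.29, v̄ = (0.37+0.60)/2 = 0.485 → q = 7.9×0.29×0.485 = 1.111 m³/s
Panel 2-3: Δb = 3.4 m, d̄ = (0.42+0.63)/2 = 0.525, v̄ = (0.60+0.64)/2 = 0.62 → q = 3.4×0.525×0.62 = 1.107 m³/s
Panel 3-4: Δb = 6.5 m, d̄ = (0.63+0.33)/2 = 0.48, v̄ = (0.64+0.56)/2 = 0.6 → q = 6.5×0.48×0.6 = 1.872 m³/s
Panel 4-5: Δb = 1.9 m, d̄ = (0.33+0.15)/2 = 0.24, v̄ = (0.56+0.41)/2 = 0.485 → q = 1.9×0.24×0.485 = 0.2212 m³/s
Q = Σ q = 4.311 m³/s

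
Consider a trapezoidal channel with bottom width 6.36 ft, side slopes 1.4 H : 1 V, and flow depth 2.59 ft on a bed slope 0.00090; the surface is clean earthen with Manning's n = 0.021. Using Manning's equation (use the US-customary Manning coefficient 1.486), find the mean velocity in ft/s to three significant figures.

A = (b + z·y)·y = (6.36 + 1.4×2.59)×2.59 = 25.86 ft²
P = b + 2y√(1+z²) = 6.36 + 2×2.59×√(1+1.4²) = 15.27 ft
R = A/P = 25.86/15.27 = 1.694 ft
Q = (1.486/n)·A·R^(2/3)·S^(1/2) = (1.486/0.021) × 25.86 × 1.694^(2/3) × 0.00090^(1/2) = 78.01 ft³/s
V = Q/A = 78.01/25.86 = 3.016 ft/s

3.02 ft/s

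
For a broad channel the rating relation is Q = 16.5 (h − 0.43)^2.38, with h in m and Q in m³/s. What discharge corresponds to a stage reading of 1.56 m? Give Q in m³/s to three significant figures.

Q = 16.5 × (1.56 − 0.43)^2.38 = 16.5 × 1.13^2.38 = 22.07 m³/s

22.1 m³/s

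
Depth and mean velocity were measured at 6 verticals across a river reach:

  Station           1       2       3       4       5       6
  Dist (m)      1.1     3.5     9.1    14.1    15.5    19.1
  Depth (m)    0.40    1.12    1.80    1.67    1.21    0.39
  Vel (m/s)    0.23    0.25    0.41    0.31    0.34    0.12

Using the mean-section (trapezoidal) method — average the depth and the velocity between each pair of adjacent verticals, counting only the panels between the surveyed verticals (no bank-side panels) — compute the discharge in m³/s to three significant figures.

7.58 m³/s

Panel 1-2: Δb = 2.4 m, d̄ = (0.40+1.12)/2 = 0.76, v̄ = (0.23+0.25)/2 = 0.24 → q = 2.4×0.76×0.24 = 0.4378 m³/s
Panel 2-3: Δb = 5.6 m, d̄ = (1.12+1.80)/2 = 1.46, v̄ = (0.25+0.41)/2 = 0.33 → q = 5.6×1.46×0.33 = 2.698 m³/s
Panel 3-4: Δb = 5 m, d̄ = (1.80+1.67)/2 = 1.735, v̄ = (0.41+0.31)/2 = 0.36 → q = 5×1.735×0.36 = 3.123 m³/s
Panel 4-5: Δb = 1.4 m, d̄ = (1.67+1.21)/2 = 1.44, v̄ = (0.31+0.34)/2 = 0.325 → q = 1.4×1.44×0.325 = 0.6552 m³/s
Panel 5-6: Δb = 3.6 m, d̄ = (1.21+0.39)/2 = 0.8, v̄ = (0.34+0.12)/2 = 0.23 → q = 3.6×0.8×0.23 = 0.6624 m³/s
Q = Σ q = 7.576 m³/s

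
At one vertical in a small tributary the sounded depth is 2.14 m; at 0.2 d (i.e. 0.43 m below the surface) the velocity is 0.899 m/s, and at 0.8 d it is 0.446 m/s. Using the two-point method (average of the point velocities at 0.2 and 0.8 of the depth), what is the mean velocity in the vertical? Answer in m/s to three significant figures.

0.673 m/s

v̄ = (0.899 + 0.446) / 2 = 0.6725 m/s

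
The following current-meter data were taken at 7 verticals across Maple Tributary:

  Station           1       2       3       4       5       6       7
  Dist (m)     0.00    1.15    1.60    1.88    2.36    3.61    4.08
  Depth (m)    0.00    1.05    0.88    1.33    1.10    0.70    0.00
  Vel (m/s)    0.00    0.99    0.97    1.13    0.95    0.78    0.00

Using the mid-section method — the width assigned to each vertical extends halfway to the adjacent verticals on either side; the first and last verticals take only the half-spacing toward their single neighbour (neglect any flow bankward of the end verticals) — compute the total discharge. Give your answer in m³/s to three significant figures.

w_2 = (1.60 − 0.00)/2 = 0.8 m; q_2 = 0.99 × 1.05 × 0.8 = 0.8316 m³/s
w_3 = (1.88 − 1.15)/2 = 0.365 m; q_3 = 0.97 × 0.88 × 0.365 = 0.3116 m³/s
w_4 = (2.36 − 1.60)/2 = 0.38 m; q_4 = 1.13 × 1.33 × 0.38 = 0.5711 m³/s
w_5 = (3.61 − 1.88)/2 = 0.865 m; q_5 = 0.95 × 1.10 × 0.865 = 0.9039 m³/s
w_6 = (4.08 − 2.36)/2 = 0.86 m; q_6 = 0.78 × 0.70 × 0.86 = 0.4696 m³/s
Stations 1, 7 contribute zero (depth or velocity is 0).
Q = Σ qᵢ = 3.088 m³/s

3.09 m³/s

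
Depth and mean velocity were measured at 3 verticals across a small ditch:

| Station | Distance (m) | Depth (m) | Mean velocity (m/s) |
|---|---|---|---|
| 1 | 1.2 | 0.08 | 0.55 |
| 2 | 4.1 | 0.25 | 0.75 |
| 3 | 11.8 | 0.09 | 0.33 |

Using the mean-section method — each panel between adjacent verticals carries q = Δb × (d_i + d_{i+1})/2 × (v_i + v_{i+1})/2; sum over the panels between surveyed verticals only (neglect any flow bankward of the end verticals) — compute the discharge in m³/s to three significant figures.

Panel 1-2: Δb = 2.9 m, d̄ = (0.08+0.25)/2 = 0.165, v̄ = (0.55+0.75)/2 = 0.65 → q = 2.9×0.165×0.65 = 0.3110 m³/s
Panel 2-3: Δb = 7.7 m, d̄ = (0.25+0.09)/2 = 0.17, v̄ = (0.75+0.33)/2 = 0.54 → q = 7.7×0.17×0.54 = 0.7069 m³/s
Q = Σ q = 1.018 m³/s

1.02 m³/s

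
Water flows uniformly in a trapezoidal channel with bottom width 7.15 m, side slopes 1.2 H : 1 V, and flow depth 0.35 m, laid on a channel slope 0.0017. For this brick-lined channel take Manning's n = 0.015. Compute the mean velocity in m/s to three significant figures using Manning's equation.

1.29 m/s

A = (b + z·y)·y = (7.15 + 1.2×0.35)×0.35 = 2.650 m²
P = b + 2y√(1+z²) = 7.15 + 2×0.35×√(1+1.2²) = 8.243 m
R = A/P = 2.650/8.243 = 0.3214 m
Q = (1/n)·A·R^(2/3)·S^(1/2) = (1/0.015) × 2.650 × 0.3214^(2/3) × 0.0017^(1/2) = 3.417 m³/s
V = Q/A = 3.417/2.650 = 1.290 m/s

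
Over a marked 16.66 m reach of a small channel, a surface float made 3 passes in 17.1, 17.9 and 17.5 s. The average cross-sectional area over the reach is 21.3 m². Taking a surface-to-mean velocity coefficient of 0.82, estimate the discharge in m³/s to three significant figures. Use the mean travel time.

16.6 m³/s

t̄ = (17.1 + 17.9 + 17.5) / 3 = 17.5 s
v_surface = L / t̄ = 16.66 / 17.5 = 0.9520 m/s
v_mean = 0.82 × 0.9520 = 0.7806 m/s
Q = A × v_mean = 21.3 × 0.7806 = 16.63 m³/s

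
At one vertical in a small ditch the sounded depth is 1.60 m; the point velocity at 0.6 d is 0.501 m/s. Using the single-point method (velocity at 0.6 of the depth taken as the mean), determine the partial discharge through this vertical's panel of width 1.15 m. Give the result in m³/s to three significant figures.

v̄ = v₀.₆ = 0.501 m/s
q = v̄ × d × w = 0.5010 × 1.60 × 1.15 = 0.9218 m³/s

0.922 m³/s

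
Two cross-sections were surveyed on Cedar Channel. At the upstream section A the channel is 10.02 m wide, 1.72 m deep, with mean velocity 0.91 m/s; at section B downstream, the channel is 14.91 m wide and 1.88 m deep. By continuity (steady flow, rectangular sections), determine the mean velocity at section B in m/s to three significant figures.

0.560 m/s

Q = A₁V₁ = (10.02×1.72) × 0.91 = 15.68 m³/s
A₂ = 14.91 × 1.88 = 28.03 m²
V₂ = Q/A₂ = 15.68/28.03 = 0.5595 m/s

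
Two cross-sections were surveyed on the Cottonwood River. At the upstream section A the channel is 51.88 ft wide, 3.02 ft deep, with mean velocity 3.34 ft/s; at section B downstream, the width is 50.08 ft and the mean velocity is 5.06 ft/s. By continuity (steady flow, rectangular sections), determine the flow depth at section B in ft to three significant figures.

Q = A₁V₁ = (51.88×3.02) × 3.34 = 523.3 ft³/s
d₂ = Q/(b₂ V₂) = 523.3/(50.08×5.06) = 2.065 ft

2.07 ft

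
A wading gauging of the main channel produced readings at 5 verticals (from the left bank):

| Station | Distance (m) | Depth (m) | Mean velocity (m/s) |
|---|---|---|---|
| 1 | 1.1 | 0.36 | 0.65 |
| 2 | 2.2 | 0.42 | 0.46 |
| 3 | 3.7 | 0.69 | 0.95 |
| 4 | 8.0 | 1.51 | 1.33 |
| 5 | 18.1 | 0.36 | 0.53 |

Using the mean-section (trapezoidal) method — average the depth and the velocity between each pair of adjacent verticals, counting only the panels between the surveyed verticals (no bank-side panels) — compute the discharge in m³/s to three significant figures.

Panel 1-2: Δb = 1.1 m, d̄ = (0.36+0.42)/2 = 0.39, v̄ = (0.65+0.46)/2 = 0.555 → q = 1.1×0.39×0.555 = 0.2381 m³/s
Panel 2-3: Δb = 1.5 m, d̄ = (0.42+0.69)/2 = 0.555, v̄ = (0.46+0.95)/2 = 0.705 → q = 1.5×0.555×0.705 = 0.5869 m³/s
Panel 3-4: Δb = 4.3 m, d̄ = (0.69+1.51)/2 = 1.1, v̄ = (0.95+1.33)/2 = 1.14 → q = 4.3×1.1×1.14 = 5.392 m³/s
Panel 4-5: Δb = 10.1 m, d̄ = (1.51+0.36)/2 = 0.935, v̄ = (1.33+0.53)/2 = 0.93 → q = 10.1×0.935×0.93 = 8.782 m³/s
Q = Σ q = 15.00 m³/s

15.0 m³/s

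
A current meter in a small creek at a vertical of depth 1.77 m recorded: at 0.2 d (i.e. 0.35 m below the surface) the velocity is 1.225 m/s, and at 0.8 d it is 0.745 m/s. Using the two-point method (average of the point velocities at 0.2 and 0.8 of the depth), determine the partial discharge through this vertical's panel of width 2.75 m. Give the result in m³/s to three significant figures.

4.79 m³/s

v̄ = (1.225 + 0.745) / 2 = 0.9850 m/s
q = v̄ × d × w = 0.9850 × 1.77 × 2.75 = 4.794 m³/s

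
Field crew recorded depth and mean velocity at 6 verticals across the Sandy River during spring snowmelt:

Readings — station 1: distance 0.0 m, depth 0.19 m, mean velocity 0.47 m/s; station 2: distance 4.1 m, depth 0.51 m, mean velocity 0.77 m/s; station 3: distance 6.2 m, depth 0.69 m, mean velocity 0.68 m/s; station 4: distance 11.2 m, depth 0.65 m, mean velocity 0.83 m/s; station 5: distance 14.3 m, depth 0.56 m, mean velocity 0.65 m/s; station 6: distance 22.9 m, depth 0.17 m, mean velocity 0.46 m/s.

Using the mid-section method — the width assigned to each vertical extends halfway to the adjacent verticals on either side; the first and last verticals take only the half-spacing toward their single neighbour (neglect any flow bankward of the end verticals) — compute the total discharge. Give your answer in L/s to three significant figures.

w_1 = (4.1 − 0.0)/2 = 2.05 m; q_1 = 0.47 × 0.19 × 2.05 = 0.1831 m³/s
w_2 = (6.2 − 0.0)/2 = 3.1 m; q_2 = 0.77 × 0.51 × 3.1 = 1.217 m³/s
w_3 = (11.2 − 4.1)/2 = 3.55 m; q_3 = 0.68 × 0.69 × 3.55 = 1.666 m³/s
w_4 = (14.3 − 6.2)/2 = 4.05 m; q_4 = 0.83 × 0.65 × 4.05 = 2.185 m³/s
w_5 = (22.9 − 11.2)/2 = 5.85 m; q_5 = 0.65 × 0.56 × 5.85 = 2.129 m³/s
w_6 = (22.9 − 14.3)/2 = 4.3 m; q_6 = 0.46 × 0.17 × 4.3 = 0.3363 m³/s
Q = Σ qᵢ = 7.717 m³/s
= 7.717 × 1000 = 7717 L/s

7720 L/s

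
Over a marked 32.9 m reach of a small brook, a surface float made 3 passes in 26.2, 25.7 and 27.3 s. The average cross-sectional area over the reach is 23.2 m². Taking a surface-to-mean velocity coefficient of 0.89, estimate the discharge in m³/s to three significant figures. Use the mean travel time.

t̄ = (26.2 + 25.7 + 27.3) / 3 = 26.4 s
v_surface = L / t̄ = 32.9 / 26.4 = 1.246 m/s
v_mean = 0.89 × 1.246 = 1.109 m/s
Q = A × v_mean = 23.2 × 1.109 = 25.73 m³/s

25.7 m³/s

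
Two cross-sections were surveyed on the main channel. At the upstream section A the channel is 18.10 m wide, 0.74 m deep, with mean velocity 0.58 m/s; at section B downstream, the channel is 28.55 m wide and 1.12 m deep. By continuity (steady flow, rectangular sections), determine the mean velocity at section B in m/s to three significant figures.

0.243 m/s

Q = A₁V₁ = (18.10×0.74) × 0.58 = 7.769 m³/s
A₂ = 28.55 × 1.12 = 31.98 m²
V₂ = Q/A₂ = 7.769/31.98 = 0.2429 m/s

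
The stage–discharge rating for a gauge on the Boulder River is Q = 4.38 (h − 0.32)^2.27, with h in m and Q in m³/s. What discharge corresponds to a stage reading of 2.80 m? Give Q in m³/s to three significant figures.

Q = 4.38 × (2.80 − 0.32)^2.27 = 4.38 × 2.48^2.27 = 34.43 m³/s

34.4 m³/s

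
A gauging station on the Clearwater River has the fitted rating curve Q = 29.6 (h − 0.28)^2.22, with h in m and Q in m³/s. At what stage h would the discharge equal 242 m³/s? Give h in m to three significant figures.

2.86 m

h − h₀ = (Q/C)^(1/b) = (242/29.6)^(1/2.22) = 2.577 m
h = 0.28 + 2.577 = 2.857 m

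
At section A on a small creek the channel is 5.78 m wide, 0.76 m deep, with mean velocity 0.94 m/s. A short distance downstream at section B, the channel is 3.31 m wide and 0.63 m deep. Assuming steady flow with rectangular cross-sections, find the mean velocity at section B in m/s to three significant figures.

Q = A₁V₁ = (5.78×0.76) × 0.94 = 4.129 m³/s
A₂ = 3.31 × 0.63 = 2.085 m²
V₂ = Q/A₂ = 4.129/2.085 = 1.980 m/s

1.98 m/s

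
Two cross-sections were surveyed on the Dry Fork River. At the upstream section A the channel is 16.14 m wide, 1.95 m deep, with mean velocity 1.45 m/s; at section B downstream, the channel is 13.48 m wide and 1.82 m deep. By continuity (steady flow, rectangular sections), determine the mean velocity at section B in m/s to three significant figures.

Q = A₁V₁ = (16.14×1.95) × 1.45 = 45.64 m³/s
A₂ = 13.48 × 1.82 = 24.53 m²
V₂ = Q/A₂ = 45.64/24.53 = 1.860 m/s

1.86 m/s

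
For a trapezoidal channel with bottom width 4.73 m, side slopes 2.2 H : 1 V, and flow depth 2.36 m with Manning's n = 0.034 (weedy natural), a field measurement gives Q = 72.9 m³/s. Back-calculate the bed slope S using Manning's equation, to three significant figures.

A = (b + z·y)·y = (4.73 + 2.2×2.36)×2.36 = 23.42 m²
P = b + 2y√(1+z²) = 4.73 + 2×2.36×√(1+2.2²) = 16.14 m
R = A/P = 23.42/16.14 = 1.451 m
S = (Q·n / (1·A·R^(2/3)))² = (72.9×0.034 / (1×23.42×1.282))² = 0.006820

0.00682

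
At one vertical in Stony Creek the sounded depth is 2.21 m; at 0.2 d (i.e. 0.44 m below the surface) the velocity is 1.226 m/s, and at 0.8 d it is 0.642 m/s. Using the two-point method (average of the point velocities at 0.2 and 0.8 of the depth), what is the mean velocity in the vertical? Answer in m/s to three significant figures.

0.934 m/s

v̄ = (1.226 + 0.642) / 2 = 0.9340 m/s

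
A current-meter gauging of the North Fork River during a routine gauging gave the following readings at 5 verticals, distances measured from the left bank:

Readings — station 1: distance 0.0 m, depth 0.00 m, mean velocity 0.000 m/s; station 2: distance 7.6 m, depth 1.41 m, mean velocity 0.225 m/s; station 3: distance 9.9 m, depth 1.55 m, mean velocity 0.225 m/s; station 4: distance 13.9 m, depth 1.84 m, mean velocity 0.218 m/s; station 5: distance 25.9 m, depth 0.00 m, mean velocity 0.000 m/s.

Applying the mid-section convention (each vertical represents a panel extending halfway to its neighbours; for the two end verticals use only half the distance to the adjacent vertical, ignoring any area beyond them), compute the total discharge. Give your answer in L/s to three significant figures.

5880 L/s

w_2 = (9.9 − 0.0)/2 = 4.95 m; q_2 = 0.225 × 1.41 × 4.95 = 1.570 m³/s
w_3 = (13.9 − 7.6)/2 = 3.15 m; q_3 = 0.225 × 1.55 × 3.15 = 1.099 m³/s
w_4 = (25.9 − 9.9)/2 = 8 m; q_4 = 0.218 × 1.84 × 8 = 3.209 m³/s
Stations 1, 5 contribute zero (depth or velocity is 0).
Q = Σ qᵢ = 5.878 m³/s
= 5.878 × 1000 = 5878 L/s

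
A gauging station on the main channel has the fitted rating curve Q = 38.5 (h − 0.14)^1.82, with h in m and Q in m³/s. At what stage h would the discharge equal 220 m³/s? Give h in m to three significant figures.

2.75 m

h − h₀ = (Q/C)^(1/b) = (220/38.5)^(1/1.82) = 2.606 m
h = 0.14 + 2.606 = 2.746 m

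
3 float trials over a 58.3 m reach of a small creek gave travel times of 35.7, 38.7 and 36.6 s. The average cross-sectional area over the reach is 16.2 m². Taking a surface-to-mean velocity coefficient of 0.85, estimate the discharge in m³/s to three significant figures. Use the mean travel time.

t̄ = (35.7 + 38.7 + 36.6) / 3 = 37 s
v_surface = L / t̄ = 58.3 / 37 = 1.576 m/s
v_mean = 0.85 × 1.576 = 1.339 m/s
Q = A × v_mean = 16.2 × 1.339 = 21.70 m³/s

21.7 m³/s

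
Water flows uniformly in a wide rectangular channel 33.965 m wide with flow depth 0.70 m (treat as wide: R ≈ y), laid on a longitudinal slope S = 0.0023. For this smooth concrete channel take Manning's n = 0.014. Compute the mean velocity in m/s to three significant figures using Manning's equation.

2.70 m/s

A = b·y = 33.965 × 0.70 = 23.78 m²
Wide channel: R ≈ y = 0.70 m
Q = (1/n)·A·R^(2/3)·S^(1/2) = (1/0.014) × 23.78 × 0.7000^(2/3) × 0.0023^(1/2) = 64.21 m³/s
V = Q/A = 64.21/23.78 = 2.701 m/s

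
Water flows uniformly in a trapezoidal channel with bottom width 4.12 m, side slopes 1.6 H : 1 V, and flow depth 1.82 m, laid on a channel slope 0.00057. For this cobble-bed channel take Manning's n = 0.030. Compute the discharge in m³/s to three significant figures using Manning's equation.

11.3 m³/s

A = (b + z·y)·y = (4.12 + 1.6×1.82)×1.82 = 12.80 m²
P = b + 2y√(1+z²) = 4.12 + 2×1.82×√(1+1.6²) = 10.99 m
R = A/P = 12.80/10.99 = 1.165 m
Q = (1/n)·A·R^(2/3)·S^(1/2) = (1/0.030) × 12.80 × 1.165^(2/3) × 0.00057^(1/2) = 11.28 m³/s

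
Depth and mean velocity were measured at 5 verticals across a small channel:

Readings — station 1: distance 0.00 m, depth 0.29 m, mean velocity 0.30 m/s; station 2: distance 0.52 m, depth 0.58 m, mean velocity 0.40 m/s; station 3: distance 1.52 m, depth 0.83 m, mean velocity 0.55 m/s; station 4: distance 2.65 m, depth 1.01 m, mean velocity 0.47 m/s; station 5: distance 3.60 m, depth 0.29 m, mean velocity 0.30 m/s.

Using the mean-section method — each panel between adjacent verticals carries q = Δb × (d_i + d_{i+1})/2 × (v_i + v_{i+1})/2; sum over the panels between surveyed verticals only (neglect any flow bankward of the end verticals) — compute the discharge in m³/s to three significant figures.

1.18 m³/s

Panel 1-2: Δb = 0.52 m, d̄ = (0.29+0.58)/2 = 0.435, v̄ = (0.30+0.40)/2 = 0.35 → q = 0.52×0.435×0.35 = 0.07917 m³/s
Panel 2-3: Δb = 1 m, d̄ = (0.58+0.83)/2 = 0.705, v̄ = (0.40+0.55)/2 = 0.475 → q = 1×0.705×0.475 = 0.3349 m³/s
Panel 3-4: Δb = 1.13 m, d̄ = (0.83+1.01)/2 = 0.92, v̄ = (0.55+0.47)/2 = 0.51 → q = 1.13×0.92×0.51 = 0.5302 m³/s
Panel 4-5: Δb = 0.95 m, d̄ = (1.01+0.29)/2 = 0.65, v̄ = (0.47+0.30)/2 = 0.385 → q = 0.95×0.65×0.385 = 0.2377 m³/s
Q = Σ q = 1.182 m³/s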